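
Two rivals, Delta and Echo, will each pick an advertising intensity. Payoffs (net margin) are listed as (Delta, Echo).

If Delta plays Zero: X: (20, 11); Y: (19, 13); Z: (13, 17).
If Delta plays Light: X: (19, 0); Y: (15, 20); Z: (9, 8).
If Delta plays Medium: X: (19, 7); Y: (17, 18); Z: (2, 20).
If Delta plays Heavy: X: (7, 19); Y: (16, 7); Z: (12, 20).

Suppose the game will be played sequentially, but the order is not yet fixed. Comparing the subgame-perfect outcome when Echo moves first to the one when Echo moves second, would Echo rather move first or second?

If Delta leads: Echo's best replies are Zero→Z, Light→Y, Medium→Z, Heavy→Z; Delta's induced payoffs 13, 15, 2, 12; outcome (Light, Y), payoffs (15, 20).
If Echo leads: Delta's best replies are X→Zero, Y→Zero, Z→Zero; Echo's induced payoffs 11, 13, 17; outcome (Zero, Z), payoffs (13, 17).
Echo gets 17 moving first and 20 moving second, so Echo prefers to move second.

second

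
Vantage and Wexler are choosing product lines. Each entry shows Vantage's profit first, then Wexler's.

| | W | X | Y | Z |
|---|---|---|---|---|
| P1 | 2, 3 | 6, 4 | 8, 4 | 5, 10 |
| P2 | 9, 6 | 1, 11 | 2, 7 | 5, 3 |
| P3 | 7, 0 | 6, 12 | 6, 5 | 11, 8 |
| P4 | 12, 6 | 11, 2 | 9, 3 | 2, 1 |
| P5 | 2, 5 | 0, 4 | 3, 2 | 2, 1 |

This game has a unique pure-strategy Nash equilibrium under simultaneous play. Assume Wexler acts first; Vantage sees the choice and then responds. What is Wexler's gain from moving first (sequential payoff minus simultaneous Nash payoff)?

2

Solve by backward induction (Wexler leads).
- W → Vantage plays P4 (best of 2, 9, 7, 12, 2); Wexler gets 6.
- X → Vantage plays P4 (best of 6, 1, 6, 11, 0); Wexler gets 2.
- Y → Vantage plays P4 (best of 8, 2, 6, 9, 3); Wexler gets 3.
- Z → Vantage plays P3 (best of 5, 5, 11, 2, 2); Wexler gets 8.
Maximizing over 6, 2, 3, 8, Wexler chooses Z. Subgame-perfect outcome: (P3, Z) with payoffs (11, 8).
For the simultaneous game, intersect best replies.
Vantage's best replies: W→P4; X→P4; Y→P4; Z→P3.
Wexler's best replies: P1→Z; P2→X; P3→X; P4→W; P5→W.
The unique mutual best reply is (P4, W), giving (12, 6).
Wexler's commitment gain: 8 − 6 = 2.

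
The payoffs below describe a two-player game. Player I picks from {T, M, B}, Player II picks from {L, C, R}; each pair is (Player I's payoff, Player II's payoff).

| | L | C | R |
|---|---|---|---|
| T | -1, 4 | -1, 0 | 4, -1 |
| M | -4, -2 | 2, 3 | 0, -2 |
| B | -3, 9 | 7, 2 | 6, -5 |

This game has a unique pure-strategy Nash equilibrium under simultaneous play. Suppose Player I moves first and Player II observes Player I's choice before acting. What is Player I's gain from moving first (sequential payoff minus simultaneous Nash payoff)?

Player II best-responds to each possible Player I move:
- T: Player II compares 4, 0, -1 and picks L; Player I would get -1.
- M: Player II compares -2, 3, -2 and picks C; Player I would get 2.
- B: Player II compares 9, 2, -5 and picks L; Player I would get -3.
Maximizing over -1, 2, -3, Player I chooses M. Subgame-perfect outcome: (M, C) with payoffs (2, 3).
Under simultaneous play:
Player I's best replies: L→T; C→B; R→B.
Player II's best replies: T→L; M→C; B→L.
The unique mutual best reply is (T, L), giving (-1, 4).
Player I's commitment gain: 2 − -1 = 3.

3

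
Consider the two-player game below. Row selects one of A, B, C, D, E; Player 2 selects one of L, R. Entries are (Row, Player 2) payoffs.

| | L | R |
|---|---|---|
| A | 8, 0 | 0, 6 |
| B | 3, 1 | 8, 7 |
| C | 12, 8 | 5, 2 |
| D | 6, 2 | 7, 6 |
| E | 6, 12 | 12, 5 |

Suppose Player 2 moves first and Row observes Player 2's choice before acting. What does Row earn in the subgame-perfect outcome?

12

Backward induction with Player 2 moving first.
- L: BR = C, leader payoff 8.
- R: BR = E, leader payoff 5.
Maximizing over 8, 5, Player 2 chooses L. Subgame-perfect outcome: (C, L) with payoffs (12, 8).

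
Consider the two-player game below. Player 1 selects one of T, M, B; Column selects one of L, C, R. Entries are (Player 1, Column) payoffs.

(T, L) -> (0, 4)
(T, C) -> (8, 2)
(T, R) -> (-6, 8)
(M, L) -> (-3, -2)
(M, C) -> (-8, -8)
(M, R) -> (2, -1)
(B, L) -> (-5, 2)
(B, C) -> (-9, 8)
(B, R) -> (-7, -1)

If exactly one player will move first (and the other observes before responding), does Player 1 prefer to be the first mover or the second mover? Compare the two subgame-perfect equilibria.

If Player 1 leads: Column's best replies are T→R, M→R, B→C; Player 1's induced payoffs -6, 2, -9; outcome (M, R), payoffs (2, -1).
If Column leads: Player 1's best replies are L→T, C→T, R→M; Column's induced payoffs 4, 2, -1; outcome (T, L), payoffs (0, 4).
Player 1 gets 2 moving first and 0 moving second, so Player 1 prefers to move first.

first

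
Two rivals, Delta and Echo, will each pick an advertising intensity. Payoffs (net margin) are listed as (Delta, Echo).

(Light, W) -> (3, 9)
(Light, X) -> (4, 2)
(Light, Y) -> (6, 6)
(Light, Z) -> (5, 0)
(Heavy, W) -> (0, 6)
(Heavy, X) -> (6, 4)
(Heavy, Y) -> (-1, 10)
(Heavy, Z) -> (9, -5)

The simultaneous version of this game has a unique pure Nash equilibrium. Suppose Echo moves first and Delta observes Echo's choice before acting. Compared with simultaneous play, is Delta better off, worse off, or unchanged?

unchanged

Backward induction with Echo moving first.
- W: BR = Light, leader payoff 9.
- X: BR = Heavy, leader payoff 4.
- Y: BR = Light, leader payoff 6.
- Z: BR = Heavy, leader payoff -5.
Maximizing over 9, 4, 6, -5, Echo chooses W. Subgame-perfect outcome: (Light, W) with payoffs (3, 9).
Now find the simultaneous Nash equilibrium.
Delta's best replies: W→Light; X→Heavy; Y→Light; Z→Heavy.
Echo's best replies: Light→W; Heavy→Y.
Only (Light, W) has each player best-responding; Nash payoffs (3, 9).
Delta earns 3 sequentially versus 3 at the Nash outcome: unchanged.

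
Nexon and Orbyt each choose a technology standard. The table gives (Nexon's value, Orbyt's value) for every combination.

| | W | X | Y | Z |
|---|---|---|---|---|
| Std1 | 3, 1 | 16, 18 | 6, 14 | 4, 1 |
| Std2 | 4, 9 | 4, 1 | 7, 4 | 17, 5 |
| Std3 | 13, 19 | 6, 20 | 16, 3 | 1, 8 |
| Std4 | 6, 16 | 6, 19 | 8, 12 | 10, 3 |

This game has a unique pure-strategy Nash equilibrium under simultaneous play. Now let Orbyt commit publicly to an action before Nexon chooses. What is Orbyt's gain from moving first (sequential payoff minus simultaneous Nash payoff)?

1

Work backward from Nexon's decision.
- W → Nexon plays Std3 (best of 3, 4, 13, 6); Orbyt gets 19.
- X → Nexon plays Std1 (best of 16, 4, 6, 6); Orbyt gets 18.
- Y → Nexon plays Std3 (best of 6, 7, 16, 8); Orbyt gets 3.
- Z → Nexon plays Std2 (best of 4, 17, 1, 10); Orbyt gets 5.
Maximizing over 19, 18, 3, 5, Orbyt chooses W. Subgame-perfect outcome: (Std3, W) with payoffs (13, 19).
Now find the simultaneous Nash equilibrium.
Nexon's best replies: W→Std3; X→Std1; Y→Std3; Z→Std2.
Orbyt's best replies: Std1→X; Std2→W; Std3→X; Std4→X.
Only (Std1, X) has each player best-responding; Nash payoffs (16, 18).
Orbyt's commitment gain: 19 − 18 = 1.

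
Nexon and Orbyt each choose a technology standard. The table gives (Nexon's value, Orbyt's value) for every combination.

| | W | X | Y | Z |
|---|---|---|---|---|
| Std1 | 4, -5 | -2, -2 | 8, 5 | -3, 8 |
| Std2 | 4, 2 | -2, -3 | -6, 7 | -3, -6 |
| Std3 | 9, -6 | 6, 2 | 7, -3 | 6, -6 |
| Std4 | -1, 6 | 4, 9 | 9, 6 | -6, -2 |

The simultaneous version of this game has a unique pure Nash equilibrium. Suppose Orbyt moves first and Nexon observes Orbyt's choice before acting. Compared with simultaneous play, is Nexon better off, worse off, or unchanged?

Nexon best-responds to each possible Orbyt move:
- W: BR = Std3, leader payoff -6.
- X: BR = Std3, leader payoff 2.
- Y: BR = Std4, leader payoff 6.
- Z: BR = Std3, leader payoff -6.
Among -6, 2, 6, -6, the best is 6 at Y. Subgame-perfect outcome: (Std4, Y) with payoffs (9, 6).
Under simultaneous play:
Nexon's best replies: W→Std3; X→Std3; Y→Std4; Z→Std3.
Orbyt's best replies: Std1→Z; Std2→Y; Std3→X; Std4→X.
The unique mutual best reply is (Std3, X), giving (6, 2).
Nexon earns 9 sequentially versus 6 at the Nash outcome: better off.

better off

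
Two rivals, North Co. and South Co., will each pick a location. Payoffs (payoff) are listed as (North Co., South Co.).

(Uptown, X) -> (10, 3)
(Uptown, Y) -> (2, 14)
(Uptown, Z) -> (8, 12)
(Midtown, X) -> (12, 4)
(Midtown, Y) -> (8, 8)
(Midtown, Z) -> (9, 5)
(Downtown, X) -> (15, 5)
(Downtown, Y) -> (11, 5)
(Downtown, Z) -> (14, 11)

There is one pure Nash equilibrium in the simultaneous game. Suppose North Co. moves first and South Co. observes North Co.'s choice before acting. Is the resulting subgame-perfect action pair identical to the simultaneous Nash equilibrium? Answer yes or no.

yes

Backward induction with North Co. moving first.
- Uptown: BR = Y, leader payoff 2.
- Midtown: BR = Y, leader payoff 8.
- Downtown: BR = Z, leader payoff 14.
Among 2, 8, 14, the best is 14 at Downtown. Subgame-perfect outcome: (Downtown, Z) with payoffs (14, 11).
Under simultaneous play:
North Co.'s best replies: X→Downtown; Y→Downtown; Z→Downtown.
South Co.'s best replies: Uptown→Y; Midtown→Y; Downtown→Z.
The unique mutual best reply is (Downtown, Z), giving (14, 11).
Sequential outcome (Downtown, Z) coincides with the Nash profile (Downtown, Z).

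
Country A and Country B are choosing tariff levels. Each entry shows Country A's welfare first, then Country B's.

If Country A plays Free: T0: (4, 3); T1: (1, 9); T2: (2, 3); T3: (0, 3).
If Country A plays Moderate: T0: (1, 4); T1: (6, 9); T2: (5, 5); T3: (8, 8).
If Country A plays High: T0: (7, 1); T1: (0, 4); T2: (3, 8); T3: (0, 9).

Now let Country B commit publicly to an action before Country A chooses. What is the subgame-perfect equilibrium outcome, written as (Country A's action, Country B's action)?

(Moderate, T1)

Work backward from Country A's decision.
- T0: Country A compares 4, 1, 7 and picks High; Country B would get 1.
- T1: Country A compares 1, 6, 0 and picks Moderate; Country B would get 9.
- T2: Country A compares 2, 5, 3 and picks Moderate; Country B would get 5.
- T3: Country A compares 0, 8, 0 and picks Moderate; Country B would get 8.
Maximizing over 1, 9, 5, 8, Country B chooses T1. Subgame-perfect outcome: (Moderate, T1) with payoffs (6, 9).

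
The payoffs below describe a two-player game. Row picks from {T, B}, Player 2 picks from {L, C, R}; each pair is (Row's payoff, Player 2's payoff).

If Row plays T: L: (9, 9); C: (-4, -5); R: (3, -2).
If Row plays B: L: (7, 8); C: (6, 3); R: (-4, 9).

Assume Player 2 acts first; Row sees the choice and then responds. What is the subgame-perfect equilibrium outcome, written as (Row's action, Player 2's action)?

(T, L)

Work backward from Row's decision.
- L → Row plays T (best of 9, 7); Player 2 gets 9.
- C → Row plays B (best of -4, 6); Player 2 gets 3.
- R → Row plays T (best of 3, -4); Player 2 gets -2.
Player 2's induced payoffs are 9, 3, -2, so Player 2 commits to L. Subgame-perfect outcome: (T, L) with payoffs (9, 9).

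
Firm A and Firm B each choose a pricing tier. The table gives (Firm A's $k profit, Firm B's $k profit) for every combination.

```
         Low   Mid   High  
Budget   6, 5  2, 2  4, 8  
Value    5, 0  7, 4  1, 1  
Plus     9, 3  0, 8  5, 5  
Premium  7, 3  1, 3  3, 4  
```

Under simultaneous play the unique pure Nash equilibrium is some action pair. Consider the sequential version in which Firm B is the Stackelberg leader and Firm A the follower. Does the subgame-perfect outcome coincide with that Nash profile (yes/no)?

Work backward from Firm A's decision.
- Low → Firm A plays Plus (best of 6, 5, 9, 7); Firm B gets 3.
- Mid → Firm A plays Value (best of 2, 7, 0, 1); Firm B gets 4.
- High → Firm A plays Plus (best of 4, 1, 5, 3); Firm B gets 5.
Firm B's induced payoffs are 3, 4, 5, so Firm B commits to High. Subgame-perfect outcome: (Plus, High) with payoffs (5, 5).
Now find the simultaneous Nash equilibrium.
Firm A's best replies: Low→Plus; Mid→Value; High→Plus.
Firm B's best replies: Budget→High; Value→Mid; Plus→Mid; Premium→High.
The unique mutual best reply is (Value, Mid), giving (7, 4).
Sequential outcome (Plus, High) differs from the Nash profile (Value, Mid).

no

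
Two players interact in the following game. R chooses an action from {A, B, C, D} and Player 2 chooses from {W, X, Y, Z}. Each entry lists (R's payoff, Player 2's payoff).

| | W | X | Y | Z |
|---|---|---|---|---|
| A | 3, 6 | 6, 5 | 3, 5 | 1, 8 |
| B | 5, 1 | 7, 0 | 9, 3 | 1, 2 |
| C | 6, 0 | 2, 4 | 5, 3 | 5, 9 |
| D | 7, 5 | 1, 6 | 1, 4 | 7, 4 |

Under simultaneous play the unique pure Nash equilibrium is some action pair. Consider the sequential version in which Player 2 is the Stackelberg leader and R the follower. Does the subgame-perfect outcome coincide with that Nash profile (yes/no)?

Backward induction with Player 2 moving first.
- W: BR = D, leader payoff 5.
- X: BR = B, leader payoff 0.
- Y: BR = B, leader payoff 3.
- Z: BR = D, leader payoff 4.
Player 2's induced payoffs are 5, 0, 3, 4, so Player 2 commits to W. Subgame-perfect outcome: (D, W) with payoffs (7, 5).
Now find the simultaneous Nash equilibrium.
R's best replies: W→D; X→B; Y→B; Z→D.
Player 2's best replies: A→Z; B→Y; C→Z; D→X.
The unique mutual best reply is (B, Y), giving (9, 3).
Sequential outcome (D, W) differs from the Nash profile (B, Y).

no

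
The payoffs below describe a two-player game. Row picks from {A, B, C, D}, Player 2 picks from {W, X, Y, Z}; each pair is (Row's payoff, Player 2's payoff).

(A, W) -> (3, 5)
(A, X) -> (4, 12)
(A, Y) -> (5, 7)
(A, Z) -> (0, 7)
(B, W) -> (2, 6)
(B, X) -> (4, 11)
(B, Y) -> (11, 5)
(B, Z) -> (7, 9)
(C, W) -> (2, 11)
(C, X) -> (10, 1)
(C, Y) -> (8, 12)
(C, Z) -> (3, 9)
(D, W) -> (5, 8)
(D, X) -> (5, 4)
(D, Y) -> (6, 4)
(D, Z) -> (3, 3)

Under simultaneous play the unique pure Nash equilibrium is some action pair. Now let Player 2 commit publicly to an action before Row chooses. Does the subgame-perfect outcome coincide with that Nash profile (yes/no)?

Backward induction with Player 2 moving first.
- W: Row compares 3, 2, 2, 5 and picks D; Player 2 would get 8.
- X: Row compares 4, 4, 10, 5 and picks C; Player 2 would get 1.
- Y: Row compares 5, 11, 8, 6 and picks B; Player 2 would get 5.
- Z: Row compares 0, 7, 3, 3 and picks B; Player 2 would get 9.
Among 8, 1, 5, 9, the best is 9 at Z. Subgame-perfect outcome: (B, Z) with payoffs (7, 9).
Under simultaneous play:
Row's best replies: W→D; X→C; Y→B; Z→B.
Player 2's best replies: A→X; B→X; C→Y; D→W.
Only (D, W) has each player best-responding; Nash payoffs (5, 8).
Sequential outcome (B, Z) differs from the Nash profile (D, W).

no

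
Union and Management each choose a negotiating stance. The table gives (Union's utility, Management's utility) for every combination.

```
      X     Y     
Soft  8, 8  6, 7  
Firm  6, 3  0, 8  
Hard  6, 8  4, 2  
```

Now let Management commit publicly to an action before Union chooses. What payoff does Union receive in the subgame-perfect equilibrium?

Union best-responds to each possible Management move:
- X: Union compares 8, 6, 6 and picks Soft; Management would get 8.
- Y: Union compares 6, 0, 4 and picks Soft; Management would get 7.
Among 8, 7, the best is 8 at X. Subgame-perfect outcome: (Soft, X) with payoffs (8, 8).

8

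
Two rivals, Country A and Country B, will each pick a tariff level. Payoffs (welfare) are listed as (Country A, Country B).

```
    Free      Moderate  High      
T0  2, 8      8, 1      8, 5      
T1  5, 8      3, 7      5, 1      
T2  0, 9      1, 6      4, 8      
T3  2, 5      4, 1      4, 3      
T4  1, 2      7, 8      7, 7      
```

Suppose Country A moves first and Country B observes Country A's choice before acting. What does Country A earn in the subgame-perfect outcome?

7

Solve by backward induction (Country A leads).
- T0 → Country B plays Free (best of 8, 1, 5); Country A gets 2.
- T1 → Country B plays Free (best of 8, 7, 1); Country A gets 5.
- T2 → Country B plays Free (best of 9, 6, 8); Country A gets 0.
- T3 → Country B plays Free (best of 5, 1, 3); Country A gets 2.
- T4 → Country B plays Moderate (best of 2, 8, 7); Country A gets 7.
Among 2, 5, 0, 2, 7, the best is 7 at T4. Subgame-perfect outcome: (T4, Moderate) with payoffs (7, 8).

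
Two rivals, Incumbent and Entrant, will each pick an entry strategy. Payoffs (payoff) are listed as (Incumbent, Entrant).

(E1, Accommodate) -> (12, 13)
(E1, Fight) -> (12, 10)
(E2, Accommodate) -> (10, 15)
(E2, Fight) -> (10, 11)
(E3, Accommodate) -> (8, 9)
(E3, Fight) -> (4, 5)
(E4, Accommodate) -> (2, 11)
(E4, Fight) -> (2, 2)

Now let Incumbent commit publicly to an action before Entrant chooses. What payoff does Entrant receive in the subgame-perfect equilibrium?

13

Solve by backward induction (Incumbent leads).
- E1 → Entrant plays Accommodate (best of 13, 10); Incumbent gets 12.
- E2 → Entrant plays Accommodate (best of 15, 11); Incumbent gets 10.
- E3 → Entrant plays Accommodate (best of 9, 5); Incumbent gets 8.
- E4 → Entrant plays Accommodate (best of 11, 2); Incumbent gets 2.
Maximizing over 12, 10, 8, 2, Incumbent chooses E1. Subgame-perfect outcome: (E1, Accommodate) with payoffs (12, 13).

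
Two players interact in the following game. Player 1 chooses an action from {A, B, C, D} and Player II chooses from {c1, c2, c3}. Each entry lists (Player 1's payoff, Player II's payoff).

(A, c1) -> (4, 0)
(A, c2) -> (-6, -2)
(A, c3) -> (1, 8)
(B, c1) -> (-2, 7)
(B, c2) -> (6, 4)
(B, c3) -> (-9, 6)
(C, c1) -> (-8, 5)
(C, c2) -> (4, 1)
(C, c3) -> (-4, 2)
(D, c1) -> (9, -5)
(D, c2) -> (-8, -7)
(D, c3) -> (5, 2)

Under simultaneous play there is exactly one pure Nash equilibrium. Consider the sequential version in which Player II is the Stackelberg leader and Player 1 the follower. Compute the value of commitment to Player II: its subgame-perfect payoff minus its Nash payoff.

2

Solve by backward induction (Player II leads).
- c1 → Player 1 plays D (best of 4, -2, -8, 9); Player II gets -5.
- c2 → Player 1 plays B (best of -6, 6, 4, -8); Player II gets 4.
- c3 → Player 1 plays D (best of 1, -9, -4, 5); Player II gets 2.
Among -5, 4, 2, the best is 4 at c2. Subgame-perfect outcome: (B, c2) with payoffs (6, 4).
Under simultaneous play:
Player 1's best replies: c1→D; c2→B; c3→D.
Player II's best replies: A→c3; B→c1; C→c1; D→c3.
The unique mutual best reply is (D, c3), giving (5, 2).
Player II's commitment gain: 4 − 2 = 2.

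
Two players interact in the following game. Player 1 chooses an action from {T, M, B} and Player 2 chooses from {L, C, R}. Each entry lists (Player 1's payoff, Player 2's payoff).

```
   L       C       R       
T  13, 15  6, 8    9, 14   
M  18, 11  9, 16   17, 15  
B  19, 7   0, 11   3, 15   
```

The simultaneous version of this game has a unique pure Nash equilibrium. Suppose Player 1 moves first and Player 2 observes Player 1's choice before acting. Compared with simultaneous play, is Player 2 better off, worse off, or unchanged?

Player 2 best-responds to each possible Player 1 move:
- T: BR = L, leader payoff 13.
- M: BR = C, leader payoff 9.
- B: BR = R, leader payoff 3.
Maximizing over 13, 9, 3, Player 1 chooses T. Subgame-perfect outcome: (T, L) with payoffs (13, 15).
Under simultaneous play:
Player 1's best replies: L→B; C→M; R→M.
Player 2's best replies: T→L; M→C; B→R.
The unique mutual best reply is (M, C), giving (9, 16).
Player 2 earns 15 sequentially versus 16 at the Nash outcome: worse off.

worse off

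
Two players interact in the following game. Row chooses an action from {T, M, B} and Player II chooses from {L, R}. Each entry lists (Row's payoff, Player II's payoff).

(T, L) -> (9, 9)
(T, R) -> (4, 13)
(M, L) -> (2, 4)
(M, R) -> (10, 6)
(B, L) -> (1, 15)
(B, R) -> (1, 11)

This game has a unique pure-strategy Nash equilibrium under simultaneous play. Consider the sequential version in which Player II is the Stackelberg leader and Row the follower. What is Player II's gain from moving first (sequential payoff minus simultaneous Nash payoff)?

3

Row best-responds to each possible Player II move:
- L: BR = T, leader payoff 9.
- R: BR = M, leader payoff 6.
Among 9, 6, the best is 9 at L. Subgame-perfect outcome: (T, L) with payoffs (9, 9).
Now find the simultaneous Nash equilibrium.
Row's best replies: L→T; R→M.
Player II's best replies: T→R; M→R; B→L.
The unique mutual best reply is (M, R), giving (10, 6).
Player II's commitment gain: 9 − 6 = 3.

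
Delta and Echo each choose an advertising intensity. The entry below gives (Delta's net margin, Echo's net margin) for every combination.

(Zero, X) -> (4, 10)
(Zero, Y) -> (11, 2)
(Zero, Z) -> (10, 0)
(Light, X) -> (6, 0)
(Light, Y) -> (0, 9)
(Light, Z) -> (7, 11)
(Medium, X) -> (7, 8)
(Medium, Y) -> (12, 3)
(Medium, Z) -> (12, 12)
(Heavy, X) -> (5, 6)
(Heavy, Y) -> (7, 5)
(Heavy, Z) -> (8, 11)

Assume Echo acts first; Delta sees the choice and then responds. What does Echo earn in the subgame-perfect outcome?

12

Backward induction with Echo moving first.
- X: BR = Medium, leader payoff 8.
- Y: BR = Medium, leader payoff 3.
- Z: BR = Medium, leader payoff 12.
Echo's induced payoffs are 8, 3, 12, so Echo commits to Z. Subgame-perfect outcome: (Medium, Z) with payoffs (12, 12).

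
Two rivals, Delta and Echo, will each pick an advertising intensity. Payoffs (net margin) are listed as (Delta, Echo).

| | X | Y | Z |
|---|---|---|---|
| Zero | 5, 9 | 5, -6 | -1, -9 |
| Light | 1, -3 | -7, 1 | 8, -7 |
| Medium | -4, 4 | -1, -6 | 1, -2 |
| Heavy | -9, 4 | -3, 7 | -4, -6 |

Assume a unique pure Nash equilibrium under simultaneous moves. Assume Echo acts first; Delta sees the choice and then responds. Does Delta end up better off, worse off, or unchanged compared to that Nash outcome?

Backward induction with Echo moving first.
- X: BR = Zero, leader payoff 9.
- Y: BR = Zero, leader payoff -6.
- Z: BR = Light, leader payoff -7.
Maximizing over 9, -6, -7, Echo chooses X. Subgame-perfect outcome: (Zero, X) with payoffs (5, 9).
For the simultaneous game, intersect best replies.
Delta's best replies: X→Zero; Y→Zero; Z→Light.
Echo's best replies: Zero→X; Light→Y; Medium→X; Heavy→Y.
The unique mutual best reply is (Zero, X), giving (5, 9).
Delta earns 5 sequentially versus 5 at the Nash outcome: unchanged.

unchanged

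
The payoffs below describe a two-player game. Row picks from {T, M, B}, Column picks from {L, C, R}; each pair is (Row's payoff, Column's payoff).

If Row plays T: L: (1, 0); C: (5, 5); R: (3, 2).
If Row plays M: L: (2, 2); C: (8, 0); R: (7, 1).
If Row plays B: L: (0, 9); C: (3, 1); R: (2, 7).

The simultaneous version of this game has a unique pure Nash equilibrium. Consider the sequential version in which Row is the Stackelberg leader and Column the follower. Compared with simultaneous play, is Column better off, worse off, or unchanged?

better off

Column best-responds to each possible Row move:
- T → Column plays C (best of 0, 5, 2); Row gets 5.
- M → Column plays L (best of 2, 0, 1); Row gets 2.
- B → Column plays L (best of 9, 1, 7); Row gets 0.
Among 5, 2, 0, the best is 5 at T. Subgame-perfect outcome: (T, C) with payoffs (5, 5).
Now find the simultaneous Nash equilibrium.
Row's best replies: L→M; C→M; R→M.
Column's best replies: T→C; M→L; B→L.
Only (M, L) has each player best-responding; Nash payoffs (2, 2).
Column earns 5 sequentially versus 2 at the Nash outcome: better off.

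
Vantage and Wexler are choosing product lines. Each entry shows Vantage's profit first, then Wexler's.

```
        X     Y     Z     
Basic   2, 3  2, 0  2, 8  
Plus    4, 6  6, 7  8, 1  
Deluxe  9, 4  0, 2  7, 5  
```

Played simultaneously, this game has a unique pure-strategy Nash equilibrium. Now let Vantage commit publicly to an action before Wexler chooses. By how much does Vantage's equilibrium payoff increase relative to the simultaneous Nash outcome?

Wexler best-responds to each possible Vantage move:
- Basic: Wexler compares 3, 0, 8 and picks Z; Vantage would get 2.
- Plus: Wexler compares 6, 7, 1 and picks Y; Vantage would get 6.
- Deluxe: Wexler compares 4, 2, 5 and picks Z; Vantage would get 7.
Maximizing over 2, 6, 7, Vantage chooses Deluxe. Subgame-perfect outcome: (Deluxe, Z) with payoffs (7, 5).
Under simultaneous play:
Vantage's best replies: X→Deluxe; Y→Plus; Z→Plus.
Wexler's best replies: Basic→Z; Plus→Y; Deluxe→Z.
The unique mutual best reply is (Plus, Y), giving (6, 7).
Vantage's commitment gain: 7 − 6 = 1.

1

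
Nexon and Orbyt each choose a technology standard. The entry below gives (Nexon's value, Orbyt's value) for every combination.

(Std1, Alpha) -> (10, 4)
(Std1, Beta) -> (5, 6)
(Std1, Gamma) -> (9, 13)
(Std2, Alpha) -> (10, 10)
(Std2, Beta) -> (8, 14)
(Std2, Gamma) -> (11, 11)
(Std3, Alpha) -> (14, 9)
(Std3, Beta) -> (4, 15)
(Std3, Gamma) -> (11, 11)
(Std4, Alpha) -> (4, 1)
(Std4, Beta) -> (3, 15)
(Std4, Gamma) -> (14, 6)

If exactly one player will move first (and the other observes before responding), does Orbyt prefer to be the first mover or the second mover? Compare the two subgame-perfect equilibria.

If Nexon leads: Orbyt's best replies are Std1→Gamma, Std2→Beta, Std3→Beta, Std4→Beta; Nexon's induced payoffs 9, 8, 4, 3; outcome (Std1, Gamma), payoffs (9, 13).
If Orbyt leads: Nexon's best replies are Alpha→Std3, Beta→Std2, Gamma→Std4; Orbyt's induced payoffs 9, 14, 6; outcome (Std2, Beta), payoffs (8, 14).
Orbyt gets 14 moving first and 13 moving second, so Orbyt prefers to move first.

first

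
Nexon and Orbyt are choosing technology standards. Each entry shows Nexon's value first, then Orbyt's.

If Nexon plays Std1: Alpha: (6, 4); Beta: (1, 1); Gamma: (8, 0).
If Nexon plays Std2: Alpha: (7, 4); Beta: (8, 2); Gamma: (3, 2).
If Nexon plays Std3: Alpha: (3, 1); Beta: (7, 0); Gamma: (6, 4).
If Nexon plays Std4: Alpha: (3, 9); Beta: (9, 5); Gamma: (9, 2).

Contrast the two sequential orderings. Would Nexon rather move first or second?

If Nexon leads: Orbyt's best replies are Std1→Alpha, Std2→Alpha, Std3→Gamma, Std4→Alpha; Nexon's induced payoffs 6, 7, 6, 3; outcome (Std2, Alpha), payoffs (7, 4).
If Orbyt leads: Nexon's best replies are Alpha→Std2, Beta→Std4, Gamma→Std4; Orbyt's induced payoffs 4, 5, 2; outcome (Std4, Beta), payoffs (9, 5).
Nexon gets 7 moving first and 9 moving second, so Nexon prefers to move second.

second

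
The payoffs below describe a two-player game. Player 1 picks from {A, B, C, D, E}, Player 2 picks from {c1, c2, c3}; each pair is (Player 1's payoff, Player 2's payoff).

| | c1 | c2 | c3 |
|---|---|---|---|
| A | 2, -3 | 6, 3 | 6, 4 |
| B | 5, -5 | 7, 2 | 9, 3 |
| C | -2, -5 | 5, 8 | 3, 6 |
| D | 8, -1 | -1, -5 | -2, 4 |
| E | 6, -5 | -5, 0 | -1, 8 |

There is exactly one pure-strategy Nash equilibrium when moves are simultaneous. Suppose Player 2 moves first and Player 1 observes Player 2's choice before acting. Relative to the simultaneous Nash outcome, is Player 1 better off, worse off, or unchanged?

Solve by backward induction (Player 2 leads).
- c1: Player 1 compares 2, 5, -2, 8, 6 and picks D; Player 2 would get -1.
- c2: Player 1 compares 6, 7, 5, -1, -5 and picks B; Player 2 would get 2.
- c3: Player 1 compares 6, 9, 3, -2, -1 and picks B; Player 2 would get 3.
Maximizing over -1, 2, 3, Player 2 chooses c3. Subgame-perfect outcome: (B, c3) with payoffs (9, 3).
Under simultaneous play:
Player 1's best replies: c1→D; c2→B; c3→B.
Player 2's best replies: A→c3; B→c3; C→c2; D→c3; E→c3.
Only (B, c3) has each player best-responding; Nash payoffs (9, 3).
Player 1 earns 9 sequentially versus 9 at the Nash outcome: unchanged.

unchanged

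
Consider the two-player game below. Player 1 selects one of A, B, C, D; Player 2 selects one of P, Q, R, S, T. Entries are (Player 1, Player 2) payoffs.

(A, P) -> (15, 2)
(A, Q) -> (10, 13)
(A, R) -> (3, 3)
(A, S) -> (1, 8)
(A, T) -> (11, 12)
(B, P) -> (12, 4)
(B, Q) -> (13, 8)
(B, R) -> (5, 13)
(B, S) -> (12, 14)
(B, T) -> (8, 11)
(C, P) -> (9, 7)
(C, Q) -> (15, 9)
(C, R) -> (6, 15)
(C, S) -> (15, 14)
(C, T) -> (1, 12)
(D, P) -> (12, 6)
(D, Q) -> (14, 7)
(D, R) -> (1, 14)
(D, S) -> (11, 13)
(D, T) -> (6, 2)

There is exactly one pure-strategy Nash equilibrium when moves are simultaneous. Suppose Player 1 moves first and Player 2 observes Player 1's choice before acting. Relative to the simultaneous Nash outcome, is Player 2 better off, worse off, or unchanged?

Work backward from Player 2's decision.
- A: Player 2 compares 2, 13, 3, 8, 12 and picks Q; Player 1 would get 10.
- B: Player 2 compares 4, 8, 13, 14, 11 and picks S; Player 1 would get 12.
- C: Player 2 compares 7, 9, 15, 14, 12 and picks R; Player 1 would get 6.
- D: Player 2 compares 6, 7, 14, 13, 2 and picks R; Player 1 would get 1.
Player 1's induced payoffs are 10, 12, 6, 1, so Player 1 commits to B. Subgame-perfect outcome: (B, S) with payoffs (12, 14).
Under simultaneous play:
Player 1's best replies: P→A; Q→C; R→C; S→C; T→A.
Player 2's best replies: A→Q; B→S; C→R; D→R.
Only (C, R) has each player best-responding; Nash payoffs (6, 15).
Player 2 earns 14 sequentially versus 15 at the Nash outcome: worse off.

worse off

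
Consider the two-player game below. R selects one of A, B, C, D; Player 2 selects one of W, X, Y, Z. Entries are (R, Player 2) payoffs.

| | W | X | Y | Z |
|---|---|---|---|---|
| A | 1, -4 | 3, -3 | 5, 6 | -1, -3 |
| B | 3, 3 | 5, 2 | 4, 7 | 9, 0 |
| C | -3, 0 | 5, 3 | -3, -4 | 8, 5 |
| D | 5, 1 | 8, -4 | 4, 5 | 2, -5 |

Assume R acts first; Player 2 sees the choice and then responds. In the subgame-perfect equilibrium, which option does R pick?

C

Player 2 best-responds to each possible R move:
- A → Player 2 plays Y (best of -4, -3, 6, -3); R gets 5.
- B → Player 2 plays Y (best of 3, 2, 7, 0); R gets 4.
- C → Player 2 plays Z (best of 0, 3, -4, 5); R gets 8.
- D → Player 2 plays Y (best of 1, -4, 5, -5); R gets 4.
R's induced payoffs are 5, 4, 8, 4, so R commits to C. Subgame-perfect outcome: (C, Z) with payoffs (8, 5).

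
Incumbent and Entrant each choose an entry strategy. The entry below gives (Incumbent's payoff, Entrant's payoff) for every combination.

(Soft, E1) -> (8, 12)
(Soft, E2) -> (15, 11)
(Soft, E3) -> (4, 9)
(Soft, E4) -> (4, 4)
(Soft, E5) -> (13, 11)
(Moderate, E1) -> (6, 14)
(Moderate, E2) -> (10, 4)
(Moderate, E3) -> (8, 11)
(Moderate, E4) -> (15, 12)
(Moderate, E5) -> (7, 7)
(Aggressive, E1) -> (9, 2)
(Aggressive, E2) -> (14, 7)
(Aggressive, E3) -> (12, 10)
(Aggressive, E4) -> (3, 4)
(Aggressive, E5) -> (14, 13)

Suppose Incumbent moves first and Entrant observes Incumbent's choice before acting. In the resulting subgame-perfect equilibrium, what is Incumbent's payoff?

14

Entrant best-responds to each possible Incumbent move:
- Soft: BR = E1, leader payoff 8.
- Moderate: BR = E1, leader payoff 6.
- Aggressive: BR = E5, leader payoff 14.
Incumbent's induced payoffs are 8, 6, 14, so Incumbent commits to Aggressive. Subgame-perfect outcome: (Aggressive, E5) with payoffs (14, 13).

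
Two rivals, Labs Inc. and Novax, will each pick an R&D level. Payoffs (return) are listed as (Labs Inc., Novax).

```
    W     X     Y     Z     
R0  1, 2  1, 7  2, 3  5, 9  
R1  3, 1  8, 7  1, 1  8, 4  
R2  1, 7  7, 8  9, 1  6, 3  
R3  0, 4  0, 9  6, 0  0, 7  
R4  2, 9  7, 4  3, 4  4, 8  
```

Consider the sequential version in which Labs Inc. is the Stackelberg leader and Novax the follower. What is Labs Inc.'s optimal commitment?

R1

Solve by backward induction (Labs Inc. leads).
- R0: BR = Z, leader payoff 5.
- R1: BR = X, leader payoff 8.
- R2: BR = X, leader payoff 7.
- R3: BR = X, leader payoff 0.
- R4: BR = W, leader payoff 2.
Among 5, 8, 7, 0, 2, the best is 8 at R1. Subgame-perfect outcome: (R1, X) with payoffs (8, 7).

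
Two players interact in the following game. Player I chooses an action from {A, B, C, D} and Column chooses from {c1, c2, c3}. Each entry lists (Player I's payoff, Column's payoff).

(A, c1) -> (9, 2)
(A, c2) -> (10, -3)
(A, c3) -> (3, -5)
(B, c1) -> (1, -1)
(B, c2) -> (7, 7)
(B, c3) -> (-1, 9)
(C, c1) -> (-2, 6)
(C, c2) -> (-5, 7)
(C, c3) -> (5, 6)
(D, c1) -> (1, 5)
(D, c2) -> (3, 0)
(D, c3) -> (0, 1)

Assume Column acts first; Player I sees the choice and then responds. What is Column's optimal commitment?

Work backward from Player I's decision.
- c1: Player I compares 9, 1, -2, 1 and picks A; Column would get 2.
- c2: Player I compares 10, 7, -5, 3 and picks A; Column would get -3.
- c3: Player I compares 3, -1, 5, 0 and picks C; Column would get 6.
Column's induced payoffs are 2, -3, 6, so Column commits to c3. Subgame-perfect outcome: (C, c3) with payoffs (5, 6).

c3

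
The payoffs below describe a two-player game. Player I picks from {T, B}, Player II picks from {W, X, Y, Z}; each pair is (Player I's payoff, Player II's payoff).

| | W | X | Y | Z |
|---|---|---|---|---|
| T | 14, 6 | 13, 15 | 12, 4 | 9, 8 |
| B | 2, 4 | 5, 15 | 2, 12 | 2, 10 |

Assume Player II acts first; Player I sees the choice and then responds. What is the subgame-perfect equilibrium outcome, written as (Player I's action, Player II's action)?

(T, X)

Work backward from Player I's decision.
- W: Player I compares 14, 2 and picks T; Player II would get 6.
- X: Player I compares 13, 5 and picks T; Player II would get 15.
- Y: Player I compares 12, 2 and picks T; Player II would get 4.
- Z: Player I compares 9, 2 and picks T; Player II would get 8.
Among 6, 15, 4, 8, the best is 15 at X. Subgame-perfect outcome: (T, X) with payoffs (13, 15).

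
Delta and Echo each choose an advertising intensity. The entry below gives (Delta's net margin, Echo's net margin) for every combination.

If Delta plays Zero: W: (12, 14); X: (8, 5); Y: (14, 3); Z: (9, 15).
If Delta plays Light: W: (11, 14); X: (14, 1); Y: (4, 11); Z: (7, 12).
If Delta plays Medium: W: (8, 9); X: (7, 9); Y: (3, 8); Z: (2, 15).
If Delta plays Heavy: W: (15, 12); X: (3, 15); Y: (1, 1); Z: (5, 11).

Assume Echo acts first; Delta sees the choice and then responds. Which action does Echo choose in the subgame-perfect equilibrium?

Solve by backward induction (Echo leads).
- W: Delta compares 12, 11, 8, 15 and picks Heavy; Echo would get 12.
- X: Delta compares 8, 14, 7, 3 and picks Light; Echo would get 1.
- Y: Delta compares 14, 4, 3, 1 and picks Zero; Echo would get 3.
- Z: Delta compares 9, 7, 2, 5 and picks Zero; Echo would get 15.
Among 12, 1, 3, 15, the best is 15 at Z. Subgame-perfect outcome: (Zero, Z) with payoffs (9, 15).

Z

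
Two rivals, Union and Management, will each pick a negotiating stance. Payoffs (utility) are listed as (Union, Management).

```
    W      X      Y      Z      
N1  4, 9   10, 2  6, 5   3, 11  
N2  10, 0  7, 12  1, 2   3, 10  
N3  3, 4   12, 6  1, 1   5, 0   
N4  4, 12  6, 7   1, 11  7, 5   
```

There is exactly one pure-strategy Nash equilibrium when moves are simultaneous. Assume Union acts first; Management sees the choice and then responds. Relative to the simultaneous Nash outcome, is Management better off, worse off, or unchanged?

unchanged

Work backward from Management's decision.
- N1 → Management plays Z (best of 9, 2, 5, 11); Union gets 3.
- N2 → Management plays X (best of 0, 12, 2, 10); Union gets 7.
- N3 → Management plays X (best of 4, 6, 1, 0); Union gets 12.
- N4 → Management plays W (best of 12, 7, 11, 5); Union gets 4.
Union's induced payoffs are 3, 7, 12, 4, so Union commits to N3. Subgame-perfect outcome: (N3, X) with payoffs (12, 6).
For the simultaneous game, intersect best replies.
Union's best replies: W→N2; X→N3; Y→N1; Z→N4.
Management's best replies: N1→Z; N2→X; N3→X; N4→W.
The unique mutual best reply is (N3, X), giving (12, 6).
Management earns 6 sequentially versus 6 at the Nash outcome: unchanged.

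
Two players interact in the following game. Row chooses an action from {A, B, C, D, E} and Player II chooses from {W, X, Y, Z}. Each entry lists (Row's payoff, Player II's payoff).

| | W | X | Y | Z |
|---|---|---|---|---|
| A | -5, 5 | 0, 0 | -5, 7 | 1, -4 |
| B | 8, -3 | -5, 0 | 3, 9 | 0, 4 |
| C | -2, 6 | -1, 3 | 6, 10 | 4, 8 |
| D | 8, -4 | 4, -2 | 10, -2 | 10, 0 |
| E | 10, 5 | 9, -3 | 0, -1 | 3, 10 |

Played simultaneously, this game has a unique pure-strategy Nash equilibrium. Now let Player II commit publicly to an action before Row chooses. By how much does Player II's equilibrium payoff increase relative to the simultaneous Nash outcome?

Backward induction with Player II moving first.
- W: BR = E, leader payoff 5.
- X: BR = E, leader payoff -3.
- Y: BR = D, leader payoff -2.
- Z: BR = D, leader payoff 0.
Among 5, -3, -2, 0, the best is 5 at W. Subgame-perfect outcome: (E, W) with payoffs (10, 5).
Under simultaneous play:
Row's best replies: W→E; X→E; Y→D; Z→D.
Player II's best replies: A→Y; B→Y; C→Y; D→Z; E→Z.
The unique mutual best reply is (D, Z), giving (10, 0).
Player II's commitment gain: 5 − 0 = 5.

5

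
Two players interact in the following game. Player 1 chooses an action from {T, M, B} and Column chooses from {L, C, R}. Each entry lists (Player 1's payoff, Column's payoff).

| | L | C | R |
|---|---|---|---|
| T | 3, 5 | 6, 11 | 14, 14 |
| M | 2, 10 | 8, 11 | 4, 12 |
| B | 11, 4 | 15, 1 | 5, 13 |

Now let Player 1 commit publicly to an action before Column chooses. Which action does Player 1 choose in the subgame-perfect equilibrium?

Work backward from Column's decision.
- T → Column plays R (best of 5, 11, 14); Player 1 gets 14.
- M → Column plays R (best of 10, 11, 12); Player 1 gets 4.
- B → Column plays R (best of 4, 1, 13); Player 1 gets 5.
Maximizing over 14, 4, 5, Player 1 chooses T. Subgame-perfect outcome: (T, R) with payoffs (14, 14).

T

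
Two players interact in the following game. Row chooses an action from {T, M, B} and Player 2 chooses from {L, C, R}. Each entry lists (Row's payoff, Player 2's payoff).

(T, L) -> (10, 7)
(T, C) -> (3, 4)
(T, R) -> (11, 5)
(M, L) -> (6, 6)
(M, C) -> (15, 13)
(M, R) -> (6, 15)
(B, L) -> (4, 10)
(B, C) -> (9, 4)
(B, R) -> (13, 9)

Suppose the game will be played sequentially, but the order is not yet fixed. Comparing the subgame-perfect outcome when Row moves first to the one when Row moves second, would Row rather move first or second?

second

If Row leads: Player 2's best replies are T→L, M→R, B→L; Row's induced payoffs 10, 6, 4; outcome (T, L), payoffs (10, 7).
If Player 2 leads: Row's best replies are L→T, C→M, R→B; Player 2's induced payoffs 7, 13, 9; outcome (M, C), payoffs (15, 13).
Row gets 10 moving first and 15 moving second, so Row prefers to move second.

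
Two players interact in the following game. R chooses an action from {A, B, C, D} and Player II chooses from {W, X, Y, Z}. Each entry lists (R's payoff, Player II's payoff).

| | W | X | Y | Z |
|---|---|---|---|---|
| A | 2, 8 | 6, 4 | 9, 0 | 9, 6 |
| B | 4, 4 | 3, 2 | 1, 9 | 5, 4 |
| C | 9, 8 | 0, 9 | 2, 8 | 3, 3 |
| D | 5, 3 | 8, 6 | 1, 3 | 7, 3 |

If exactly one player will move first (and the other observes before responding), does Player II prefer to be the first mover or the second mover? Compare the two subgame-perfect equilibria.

first

If R leads: Player II's best replies are A→W, B→Y, C→X, D→X; R's induced payoffs 2, 1, 0, 8; outcome (D, X), payoffs (8, 6).
If Player II leads: R's best replies are W→C, X→D, Y→A, Z→A; Player II's induced payoffs 8, 6, 0, 6; outcome (C, W), payoffs (9, 8).
Player II gets 8 moving first and 6 moving second, so Player II prefers to move first.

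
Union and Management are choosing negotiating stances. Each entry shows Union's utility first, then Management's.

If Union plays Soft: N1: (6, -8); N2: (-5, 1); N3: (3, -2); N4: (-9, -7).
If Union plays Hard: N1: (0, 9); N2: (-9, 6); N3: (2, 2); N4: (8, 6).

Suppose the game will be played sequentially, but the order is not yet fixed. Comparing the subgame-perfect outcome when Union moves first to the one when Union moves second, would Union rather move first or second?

If Union leads: Management's best replies are Soft→N2, Hard→N1; Union's induced payoffs -5, 0; outcome (Hard, N1), payoffs (0, 9).
If Management leads: Union's best replies are N1→Soft, N2→Soft, N3→Soft, N4→Hard; Management's induced payoffs -8, 1, -2, 6; outcome (Hard, N4), payoffs (8, 6).
Union gets 0 moving first and 8 moving second, so Union prefers to move second.

second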